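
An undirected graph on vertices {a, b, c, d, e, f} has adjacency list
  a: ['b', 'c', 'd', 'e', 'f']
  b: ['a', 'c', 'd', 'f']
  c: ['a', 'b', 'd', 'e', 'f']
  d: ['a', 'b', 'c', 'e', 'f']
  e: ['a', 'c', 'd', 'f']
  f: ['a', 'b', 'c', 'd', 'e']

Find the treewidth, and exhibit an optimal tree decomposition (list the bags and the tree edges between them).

The largest bag has 5 vertices, giving width 4; this decomposition certifies tw(G) ≤ 4. For the lower bound, the 5 vertices {a, c, d, e, f} are pairwise adjacent, and any tree decomposition puts a clique entirely inside one bag — forcing width ≥ 4. Therefore the treewidth is 4.

Treewidth 4.
One optimal decomposition is:
Bags: B1 = {a, c, d, e, f}  B2 = {a, b, c, d, f}
Tree: B1–B2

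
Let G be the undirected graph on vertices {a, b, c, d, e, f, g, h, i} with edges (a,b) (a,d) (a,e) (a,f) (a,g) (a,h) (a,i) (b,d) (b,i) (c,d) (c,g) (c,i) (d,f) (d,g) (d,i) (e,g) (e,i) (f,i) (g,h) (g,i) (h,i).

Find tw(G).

3

A width-3 tree decomposition is:
Bags: B1 = {a, b, d, i}  B2 = {a, d, g, i}  B3 = {a, g, h, i}  B4 = {a, e, g, i}  B5 = {c, d, g, i}  B6 = {a, d, f, i}
Tree: B1–B2, B2–B3, B2–B4, B2–B5, B2–B6
The largest bag has 4 vertices, giving width 3; this decomposition certifies tw(G) ≤ 3. For the lower bound, the 4 vertices {c, d, g, i} are pairwise adjacent, and any tree decomposition puts a clique entirely inside one bag — forcing width ≥ 3. Therefore the treewidth is 3.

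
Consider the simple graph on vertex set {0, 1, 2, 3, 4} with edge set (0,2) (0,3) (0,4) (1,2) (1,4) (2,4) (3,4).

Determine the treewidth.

2

A width-2 tree decomposition is:
Bags: B1 = {0, 3, 4}  B2 = {0, 2, 4}  B3 = {1, 2, 4}
Tree: B1–B2, B2–B3
Every bag has size at most 3, so the width is 3 − 1 = 2 and tw(G) ≤ 2. On the other hand G contains the 3-clique {0, 2, 4}. A clique must lie in a single bag of any decomposition, so no decomposition can have width below 2. Hence tw(G) = 2 exactly.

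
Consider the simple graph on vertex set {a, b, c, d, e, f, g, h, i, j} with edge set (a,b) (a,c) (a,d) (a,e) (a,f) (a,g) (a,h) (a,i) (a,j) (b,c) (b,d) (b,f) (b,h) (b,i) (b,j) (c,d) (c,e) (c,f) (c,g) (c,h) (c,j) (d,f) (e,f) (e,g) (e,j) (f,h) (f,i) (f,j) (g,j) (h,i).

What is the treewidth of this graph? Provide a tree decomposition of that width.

Treewidth 4.
One optimal decomposition is:
Bags: B1 = {a, b, c, f, j}  B2 = {a, c, e, f, j}  B3 = {a, b, c, f, h}  B4 = {a, b, f, h, i}  B5 = {a, c, e, g, j}  B6 = {a, b, c, d, f}
Tree: B1–B2, B1–B3, B3–B4, B2–B5, B3–B6

Each bag holds 5 vertices, so the decomposition has width 4, which upper-bounds the treewidth. For the lower bound, the 5 vertices {a, c, e, g, j} are pairwise adjacent, and any tree decomposition puts a clique entirely inside one bag — forcing width ≥ 4. Combining the bounds, tw(G) = 4.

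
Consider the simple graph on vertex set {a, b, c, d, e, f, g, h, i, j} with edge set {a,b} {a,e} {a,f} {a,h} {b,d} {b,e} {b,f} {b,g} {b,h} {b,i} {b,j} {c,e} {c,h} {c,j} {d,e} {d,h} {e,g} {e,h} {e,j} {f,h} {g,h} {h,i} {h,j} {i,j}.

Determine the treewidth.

A width-3 tree decomposition is:
Bags: B1 = {a, b, e, h}  B2 = {b, e, h, j}  B3 = {a, b, f, h}  B4 = {b, d, e, h}  B5 = {b, h, i, j}  B6 = {b, e, g, h}  B7 = {c, e, h, j}
Tree: B1–B2, B1–B3, B1–B4, B2–B5, B2–B6, B2–B7
The largest bag has 4 vertices, giving width 3; this decomposition certifies tw(G) ≤ 3. On the other hand G contains the 4-clique {c, e, h, j}. A clique must lie in a single bag of any decomposition, so no decomposition can have width below 3. Therefore the treewidth is 3.

3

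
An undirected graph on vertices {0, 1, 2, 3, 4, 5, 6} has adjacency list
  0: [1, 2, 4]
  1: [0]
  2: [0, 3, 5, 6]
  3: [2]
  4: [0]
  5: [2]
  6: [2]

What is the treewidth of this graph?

A width-1 tree decomposition is:
Bags: B1 = {0, 2}  B2 = {0, 4}  B3 = {2, 6}  B4 = {0, 1}  B5 = {2, 5}  B6 = {2, 3}
Tree: B1–B2, B1–B3, B1–B4, B3–B5, B5–B6
Every bag has size at most 2, so the width is 2 − 1 = 1 and tw(G) ≤ 1. Since G has at least one edge (e.g. 2–0), it is not an edgeless graph, so tw(G) ≥ 1. Combining the bounds, tw(G) = 1.

1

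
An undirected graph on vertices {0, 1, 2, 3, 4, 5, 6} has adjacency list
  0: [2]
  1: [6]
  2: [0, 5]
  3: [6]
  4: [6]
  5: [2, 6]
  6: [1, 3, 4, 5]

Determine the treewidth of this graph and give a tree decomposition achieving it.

Every bag has size at most 2, so the width is 2 − 1 = 1 and tw(G) ≤ 1. G has an edge, so its treewidth is at least 1. The upper and lower bounds meet at 1, so that is the treewidth.

Treewidth 1.
One such decomposition:
Bags: B1 = {5, 6}  B2 = {3, 6}  B3 = {4, 6}  B4 = {2, 5}  B5 = {1, 6}  B6 = {0, 2}
Tree: B1–B2, B1–B3, B1–B4, B1–B5, B4–B6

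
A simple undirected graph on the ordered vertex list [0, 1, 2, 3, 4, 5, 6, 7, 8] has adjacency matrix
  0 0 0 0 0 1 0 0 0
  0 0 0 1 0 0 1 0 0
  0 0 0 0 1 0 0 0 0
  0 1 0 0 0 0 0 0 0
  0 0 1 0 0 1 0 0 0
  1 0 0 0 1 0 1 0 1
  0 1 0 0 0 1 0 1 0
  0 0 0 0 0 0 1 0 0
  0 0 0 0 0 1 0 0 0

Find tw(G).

1

A width-1 tree decomposition is:
Bags: B1 = {4, 5}  B2 = {5, 6}  B3 = {2, 4}  B4 = {1, 6}  B5 = {6, 7}  B6 = {1, 3}  B7 = {5, 8}  B8 = {0, 5}
Tree: B1–B2, B1–B3, B2–B4, B2–B5, B4–B6, B1–B7, B7–B8
The largest bag has 2 vertices, giving width 1; this decomposition certifies tw(G) ≤ 1. G has an edge, so its treewidth is at least 1. Combining the bounds, tw(G) = 1.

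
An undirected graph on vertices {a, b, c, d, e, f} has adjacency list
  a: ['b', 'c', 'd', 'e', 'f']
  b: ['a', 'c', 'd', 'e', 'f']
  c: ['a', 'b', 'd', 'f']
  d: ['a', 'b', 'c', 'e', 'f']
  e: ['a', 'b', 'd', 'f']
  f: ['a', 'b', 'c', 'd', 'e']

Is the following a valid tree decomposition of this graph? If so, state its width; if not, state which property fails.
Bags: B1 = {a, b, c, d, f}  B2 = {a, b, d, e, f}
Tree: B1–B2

Vertex coverage: the bags together contain {a, b, c, d, e, f}, the full vertex set. Edge coverage: each edge of G has both endpoints in at least one bag. Running intersection: for every vertex, the bags containing it form a connected subtree. All three properties hold, so this is a valid tree decomposition of width max|bag| − 1 = 4, and hence tw(G) ≤ 4.

Yes; width 4.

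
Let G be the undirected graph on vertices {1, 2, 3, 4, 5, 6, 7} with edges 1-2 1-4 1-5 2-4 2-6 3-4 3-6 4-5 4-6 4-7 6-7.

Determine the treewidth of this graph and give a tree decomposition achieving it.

Treewidth 2.
Bags: B1 = {3, 4, 6}  B2 = {2, 4, 6}  B3 = {1, 2, 4}  B4 = {4, 6, 7}  B5 = {1, 4, 5}
Tree: B1–B2, B2–B3, B2–B4, B3–B5

Each bag holds 3 vertices, so the decomposition has width 2, which upper-bounds the treewidth. For the lower bound, the 3 vertices {1, 2, 4} are pairwise adjacent, and any tree decomposition puts a clique entirely inside one bag — forcing width ≥ 2. The upper and lower bounds meet at 2, so that is the treewidth.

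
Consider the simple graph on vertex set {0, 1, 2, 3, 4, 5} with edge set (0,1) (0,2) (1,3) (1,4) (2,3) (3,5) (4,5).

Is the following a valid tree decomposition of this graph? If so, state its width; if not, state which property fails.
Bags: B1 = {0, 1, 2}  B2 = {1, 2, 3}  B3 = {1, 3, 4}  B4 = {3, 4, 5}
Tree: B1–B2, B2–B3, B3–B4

Checking the three conditions: (i) the bags cover all of {0, 1, 2, 3, 4, 5}; (ii) for each edge, some bag contains both endpoints; (iii) the bags containing any fixed vertex form a subtree. All hold, so the decomposition is valid with width 3 − 1 = 2.

Yes; width 2.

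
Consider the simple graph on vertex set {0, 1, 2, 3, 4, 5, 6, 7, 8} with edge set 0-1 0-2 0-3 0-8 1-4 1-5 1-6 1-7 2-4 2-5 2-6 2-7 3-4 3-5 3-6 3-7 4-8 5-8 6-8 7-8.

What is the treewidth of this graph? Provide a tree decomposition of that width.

Treewidth 4.
Bags: B1 = {0, 1, 2, 3, 8}  B2 = {1, 2, 3, 4, 8}  B3 = {1, 2, 3, 7, 8}  B4 = {1, 2, 3, 6, 8}  B5 = {1, 2, 3, 5, 8}
Tree: B1–B2, B2–B3, B3–B4, B4–B5

The largest bag has 5 vertices, giving width 4; this decomposition certifies tw(G) ≤ 4. For the lower bound: the 5 vertex sets {0,8}, {2,4}, {3,7}, {1}, {6} are disjoint, each induces a connected subgraph, and every pair is joined by at least one edge of G. Contracting each set to a single vertex therefore yields K_{5} as a minor, and since treewidth is minor-monotone, tw(G) ≥ tw(K_{5}) = 4. The upper and lower bounds meet at 4, so that is the treewidth.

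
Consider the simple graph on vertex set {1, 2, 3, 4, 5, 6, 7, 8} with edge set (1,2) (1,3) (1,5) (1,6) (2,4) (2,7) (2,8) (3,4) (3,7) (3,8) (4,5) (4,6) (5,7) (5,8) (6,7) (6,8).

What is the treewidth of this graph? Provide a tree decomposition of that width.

Treewidth 4.
Bags: B1 = {2, 3, 5, 6, 7}  B2 = {2, 3, 4, 5, 6}  B3 = {2, 3, 5, 6, 8}  B4 = {1, 2, 3, 5, 6}
Tree: B1–B2, B2–B3, B3–B4

Every bag has size at most 5, so the width is 5 − 1 = 4 and tw(G) ≤ 4. For the lower bound: the 5 vertex sets {6,7}, {3,4}, {5,8}, {2}, {1} are disjoint, each induces a connected subgraph, and every pair is joined by at least one edge of G. Contracting each set to a single vertex therefore yields K_{5} as a minor, and since treewidth is minor-monotone, tw(G) ≥ tw(K_{5}) = 4. Therefore the treewidth is 4.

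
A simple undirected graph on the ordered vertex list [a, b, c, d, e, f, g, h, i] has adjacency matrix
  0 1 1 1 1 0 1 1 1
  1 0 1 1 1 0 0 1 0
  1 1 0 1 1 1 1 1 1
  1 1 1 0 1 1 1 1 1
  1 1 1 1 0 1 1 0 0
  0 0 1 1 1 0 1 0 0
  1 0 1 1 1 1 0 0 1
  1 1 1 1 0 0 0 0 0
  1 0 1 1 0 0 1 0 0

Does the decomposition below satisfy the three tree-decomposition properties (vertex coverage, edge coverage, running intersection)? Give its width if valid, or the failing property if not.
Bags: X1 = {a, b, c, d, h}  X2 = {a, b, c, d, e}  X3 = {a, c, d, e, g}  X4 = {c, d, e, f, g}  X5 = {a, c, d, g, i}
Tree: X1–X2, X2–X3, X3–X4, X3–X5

Yes; width 4.

Vertex coverage: the bags together contain {a, b, c, d, e, f, g, h, i}, the full vertex set. Edge coverage: each edge of G has both endpoints in at least one bag. Running intersection: for every vertex, the bags containing it form a connected subtree. All three properties hold, so this is a valid tree decomposition of width max|bag| − 1 = 4, and hence tw(G) ≤ 4.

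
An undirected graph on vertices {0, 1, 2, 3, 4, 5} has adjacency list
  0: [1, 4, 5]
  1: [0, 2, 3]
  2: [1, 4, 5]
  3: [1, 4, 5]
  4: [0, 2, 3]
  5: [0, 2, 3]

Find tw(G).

3

A width-3 tree decomposition is:
Bags: B1 = {0, 2, 3, 4}  B2 = {0, 2, 3, 5}  B3 = {0, 1, 2, 3}
Tree: B1–B2, B2–B3
Every bag has size at most 4, so the width is 4 − 1 = 3 and tw(G) ≤ 3. For the lower bound: the 4 vertex sets {0,4}, {3,5}, {2}, {1} are disjoint, each induces a connected subgraph, and every pair is joined by at least one edge of G. Contracting each set to a single vertex therefore yields K_{4} as a minor, and since treewidth is minor-monotone, tw(G) ≥ tw(K_{4}) = 3. Combining the bounds, tw(G) = 3.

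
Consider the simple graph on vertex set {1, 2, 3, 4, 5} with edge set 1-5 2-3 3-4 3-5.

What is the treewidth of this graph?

A width-1 tree decomposition is:
Bags: B1 = {3, 4}  B2 = {3, 5}  B3 = {1, 5}  B4 = {2, 3}
Tree: B1–B2, B2–B3, B2–B4
The largest bag has 2 vertices, giving width 1; this decomposition certifies tw(G) ≤ 1. G has an edge, so its treewidth is at least 1. Therefore the treewidth is 1.

1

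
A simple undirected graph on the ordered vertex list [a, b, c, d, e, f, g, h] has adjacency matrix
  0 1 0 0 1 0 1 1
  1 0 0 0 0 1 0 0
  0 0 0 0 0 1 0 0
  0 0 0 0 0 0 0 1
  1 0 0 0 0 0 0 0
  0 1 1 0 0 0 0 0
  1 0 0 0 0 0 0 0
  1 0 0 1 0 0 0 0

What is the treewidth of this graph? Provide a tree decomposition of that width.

Treewidth 1.
Bags: B1 = {d, h}  B2 = {a, h}  B3 = {a, e}  B4 = {a, b}  B5 = {b, f}  B6 = {a, g}  B7 = {c, f}
Tree: B1–B2, B2–B3, B2–B4, B4–B5, B3–B6, B5–B7

Each bag holds 2 vertices, so the decomposition has width 1, which upper-bounds the treewidth. Any graph with an edge has treewidth ≥ 1, and G has the edge h–d. The upper and lower bounds meet at 1, so that is the treewidth.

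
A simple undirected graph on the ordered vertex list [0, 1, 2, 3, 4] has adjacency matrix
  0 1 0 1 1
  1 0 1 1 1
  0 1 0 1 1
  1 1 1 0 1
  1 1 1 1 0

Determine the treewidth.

A width-3 tree decomposition is:
Bags: B1 = {1, 2, 3, 4}  B2 = {0, 1, 3, 4}
Tree: B1–B2
Each bag holds 4 vertices, so the decomposition has width 3, which upper-bounds the treewidth. For the lower bound, the 4 vertices {0, 1, 3, 4} are pairwise adjacent, and any tree decomposition puts a clique entirely inside one bag — forcing width ≥ 3. Therefore the treewidth is 3.

3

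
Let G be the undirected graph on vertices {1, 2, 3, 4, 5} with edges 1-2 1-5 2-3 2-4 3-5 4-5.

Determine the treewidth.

2

A width-2 tree decomposition is:
Bags: B1 = {1, 2, 5}  B2 = {2, 3, 5}  B3 = {2, 4, 5}
Tree: B1–B2, B2–B3
Each bag holds 3 vertices, so the decomposition has width 2, which upper-bounds the treewidth. For the lower bound, G contains the cycle 2–1–5–3–2, so G is not a forest; only forests have treewidth ≤ 1, hence tw(G) ≥ 2. Hence tw(G) = 2 exactly.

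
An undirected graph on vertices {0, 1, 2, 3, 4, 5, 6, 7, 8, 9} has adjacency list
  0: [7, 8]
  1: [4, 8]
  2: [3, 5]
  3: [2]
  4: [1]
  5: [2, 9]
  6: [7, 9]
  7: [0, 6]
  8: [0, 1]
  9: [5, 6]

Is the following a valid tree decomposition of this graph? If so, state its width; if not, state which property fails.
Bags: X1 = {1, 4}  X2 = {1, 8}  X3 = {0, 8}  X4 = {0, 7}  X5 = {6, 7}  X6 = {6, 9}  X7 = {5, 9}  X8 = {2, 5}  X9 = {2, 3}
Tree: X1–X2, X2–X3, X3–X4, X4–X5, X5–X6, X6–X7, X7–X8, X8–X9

Every vertex of G appears in some bag (union = {0, 1, 2, 3, 4, 5, 6, 7, 8, 9}); every edge is covered by a bag; and for each vertex v the set of bags containing v is connected in the bag tree. The decomposition is therefore valid. The largest bag has 2 vertices, so the width is 1.

Yes; width 1.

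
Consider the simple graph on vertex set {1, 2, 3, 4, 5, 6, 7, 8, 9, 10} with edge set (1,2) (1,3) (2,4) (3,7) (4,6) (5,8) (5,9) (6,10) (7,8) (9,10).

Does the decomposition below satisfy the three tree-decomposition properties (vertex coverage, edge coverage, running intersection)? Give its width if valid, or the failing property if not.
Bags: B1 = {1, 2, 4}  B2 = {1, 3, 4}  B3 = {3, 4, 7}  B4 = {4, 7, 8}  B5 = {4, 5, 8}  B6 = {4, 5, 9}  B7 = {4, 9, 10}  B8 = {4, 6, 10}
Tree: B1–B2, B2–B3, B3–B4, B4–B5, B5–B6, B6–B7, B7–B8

Yes; width 2.

Checking the three conditions: (i) the bags cover all of {1, 2, 3, 4, 5, 6, 7, 8, 9, 10}; (ii) for each edge, some bag contains both endpoints; (iii) the bags containing any fixed vertex form a subtree. All hold, so the decomposition is valid with width 3 − 1 = 2.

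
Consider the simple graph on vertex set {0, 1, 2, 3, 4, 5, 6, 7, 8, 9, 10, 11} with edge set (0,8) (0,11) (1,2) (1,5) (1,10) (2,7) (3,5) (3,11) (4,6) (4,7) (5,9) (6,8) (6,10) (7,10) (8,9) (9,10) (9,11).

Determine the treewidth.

A width-3 tree decomposition is:
Bags: B1 = {1, 2, 4, 7}  B2 = {1, 4, 7, 10}  B3 = {1, 4, 6, 10}  B4 = {1, 5, 6, 10}  B5 = {5, 6, 9, 10}  B6 = {5, 6, 8, 9}  B7 = {3, 5, 8, 9}  B8 = {3, 8, 9, 11}  B9 = {0, 3, 8, 11}
Tree: B1–B2, B2–B3, B3–B4, B4–B5, B5–B6, B6–B7, B7–B8, B8–B9
Each bag holds 4 vertices, so the decomposition has width 3, which upper-bounds the treewidth. For the lower bound: the 4 vertex sets {2,4,7}, {1}, {10}, {5,6,8,9} are disjoint, each induces a connected subgraph, and every pair is joined by at least one edge of G. Contracting each set to a single vertex therefore yields K_{4} as a minor, and since treewidth is minor-monotone, tw(G) ≥ tw(K_{4}) = 3. Hence tw(G) = 3 exactly.

3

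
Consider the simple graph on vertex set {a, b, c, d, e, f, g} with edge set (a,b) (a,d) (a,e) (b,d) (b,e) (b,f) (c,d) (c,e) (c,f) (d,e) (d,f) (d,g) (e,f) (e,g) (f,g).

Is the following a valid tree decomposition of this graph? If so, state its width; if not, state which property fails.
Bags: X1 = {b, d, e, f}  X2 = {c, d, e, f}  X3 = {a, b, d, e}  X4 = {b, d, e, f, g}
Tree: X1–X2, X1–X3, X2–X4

No — bags containing vertex b are not connected in the tree.

A tree decomposition must satisfy three properties: every vertex lies in some bag; for every edge, both endpoints lie together in some bag; and for every vertex, the bags containing it form a connected subtree. Here bags containing vertex b are not connected in the tree, so the decomposition is invalid.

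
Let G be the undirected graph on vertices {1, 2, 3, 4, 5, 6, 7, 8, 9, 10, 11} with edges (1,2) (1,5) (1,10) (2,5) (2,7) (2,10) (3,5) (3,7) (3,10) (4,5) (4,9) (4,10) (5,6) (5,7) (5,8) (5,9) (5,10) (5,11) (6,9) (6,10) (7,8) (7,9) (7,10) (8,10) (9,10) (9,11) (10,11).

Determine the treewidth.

3

A width-3 tree decomposition is:
Bags: B1 = {5, 6, 9, 10}  B2 = {4, 5, 9, 10}  B3 = {5, 9, 10, 11}  B4 = {5, 7, 9, 10}  B5 = {5, 7, 8, 10}  B6 = {2, 5, 7, 10}  B7 = {1, 2, 5, 10}  B8 = {3, 5, 7, 10}
Tree: B1–B2, B2–B3, B3–B4, B4–B5, B4–B6, B6–B7, B6–B8
Every bag has size at most 4, so the width is 4 − 1 = 3 and tw(G) ≤ 3. On the other hand G contains the 4-clique {1, 2, 5, 10}. A clique must lie in a single bag of any decomposition, so no decomposition can have width below 3. Combining the bounds, tw(G) = 3.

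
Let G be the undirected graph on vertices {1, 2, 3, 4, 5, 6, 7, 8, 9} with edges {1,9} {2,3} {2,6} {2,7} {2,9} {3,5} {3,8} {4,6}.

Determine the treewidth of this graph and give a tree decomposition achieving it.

Every bag has size at most 2, so the width is 2 − 1 = 1 and tw(G) ≤ 1. G has an edge, so its treewidth is at least 1. Therefore the treewidth is 1.

Treewidth 1.
Bags: B1 = {2, 9}  B2 = {2, 6}  B3 = {2, 7}  B4 = {2, 3}  B5 = {4, 6}  B6 = {3, 8}  B7 = {3, 5}  B8 = {1, 9}
Tree: B1–B2, B2–B3, B1–B4, B2–B5, B4–B6, B4–B7, B1–B8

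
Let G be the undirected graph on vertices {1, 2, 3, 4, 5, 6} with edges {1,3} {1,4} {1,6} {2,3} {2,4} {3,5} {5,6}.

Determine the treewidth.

2

A width-2 tree decomposition is:
Bags: B1 = {3, 5, 6}  B2 = {1, 3, 6}  B3 = {1, 2, 3}  B4 = {1, 2, 4}
Tree: B1–B2, B2–B3, B3–B4
Every bag has size at most 3, so the width is 3 − 1 = 2 and tw(G) ≤ 2. For the lower bound, G contains the cycle 5–6–1–3–5, so G is not a forest; only forests have treewidth ≤ 1, hence tw(G) ≥ 2. Hence tw(G) = 2 exactly.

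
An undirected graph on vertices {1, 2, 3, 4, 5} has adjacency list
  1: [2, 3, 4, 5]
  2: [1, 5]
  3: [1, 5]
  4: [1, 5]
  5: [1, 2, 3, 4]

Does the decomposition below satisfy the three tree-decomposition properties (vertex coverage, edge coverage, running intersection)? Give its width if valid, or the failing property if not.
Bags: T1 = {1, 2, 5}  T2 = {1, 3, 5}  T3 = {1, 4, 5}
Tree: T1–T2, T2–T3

Yes; width 2.

Checking the three conditions: (i) the bags cover all of {1, 2, 3, 4, 5}; (ii) for each edge, some bag contains both endpoints; (iii) the bags containing any fixed vertex form a subtree. All hold, so the decomposition is valid with width 3 − 1 = 2.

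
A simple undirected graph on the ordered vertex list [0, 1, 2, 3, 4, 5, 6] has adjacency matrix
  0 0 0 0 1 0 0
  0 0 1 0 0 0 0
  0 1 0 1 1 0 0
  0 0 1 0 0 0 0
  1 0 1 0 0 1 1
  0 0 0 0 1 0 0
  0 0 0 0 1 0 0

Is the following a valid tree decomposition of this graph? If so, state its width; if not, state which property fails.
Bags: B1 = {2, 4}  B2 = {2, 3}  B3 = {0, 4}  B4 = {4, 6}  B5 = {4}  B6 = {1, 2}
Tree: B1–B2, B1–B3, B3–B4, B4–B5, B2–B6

No — vertex 5 appears in no bag.

A tree decomposition must satisfy three properties: every vertex lies in some bag; for every edge, both endpoints lie together in some bag; and for every vertex, the bags containing it form a connected subtree. Here vertex 5 appears in no bag, so the decomposition is invalid.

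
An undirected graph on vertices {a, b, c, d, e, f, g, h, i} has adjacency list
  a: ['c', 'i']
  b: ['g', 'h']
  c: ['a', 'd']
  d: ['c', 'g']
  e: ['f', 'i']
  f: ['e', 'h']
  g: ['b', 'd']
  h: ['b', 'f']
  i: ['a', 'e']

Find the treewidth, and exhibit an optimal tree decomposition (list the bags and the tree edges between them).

Treewidth 2.
One such decomposition:
Bags: B1 = {a, c, i}  B2 = {c, d, i}  B3 = {d, g, i}  B4 = {b, g, i}  B5 = {b, h, i}  B6 = {f, h, i}  B7 = {e, f, i}
Tree: B1–B2, B2–B3, B3–B4, B4–B5, B5–B6, B6–B7

The largest bag has 3 vertices, giving width 2; this decomposition certifies tw(G) ≤ 2. For the lower bound, G contains the cycle i–a–c–d–g–b–h–f–e–i, so G is not a forest; only forests have treewidth ≤ 1, hence tw(G) ≥ 2. Hence tw(G) = 2 exactly.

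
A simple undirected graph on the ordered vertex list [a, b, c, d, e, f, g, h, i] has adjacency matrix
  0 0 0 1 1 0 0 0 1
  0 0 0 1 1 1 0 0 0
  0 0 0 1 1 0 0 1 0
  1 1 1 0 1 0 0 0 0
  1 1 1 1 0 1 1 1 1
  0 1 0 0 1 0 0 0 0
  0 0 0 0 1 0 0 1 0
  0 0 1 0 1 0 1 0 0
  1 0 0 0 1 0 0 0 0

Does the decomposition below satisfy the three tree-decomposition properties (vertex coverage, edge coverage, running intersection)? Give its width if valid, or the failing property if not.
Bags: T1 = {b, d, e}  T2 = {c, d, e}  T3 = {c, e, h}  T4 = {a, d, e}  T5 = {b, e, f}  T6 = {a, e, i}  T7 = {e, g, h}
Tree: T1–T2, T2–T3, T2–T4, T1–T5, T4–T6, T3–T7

Yes; width 2.

Checking the three conditions: (i) the bags cover all of {a, b, c, d, e, f, g, h, i}; (ii) for each edge, some bag contains both endpoints; (iii) the bags containing any fixed vertex form a subtree. All hold, so the decomposition is valid with width 3 − 1 = 2.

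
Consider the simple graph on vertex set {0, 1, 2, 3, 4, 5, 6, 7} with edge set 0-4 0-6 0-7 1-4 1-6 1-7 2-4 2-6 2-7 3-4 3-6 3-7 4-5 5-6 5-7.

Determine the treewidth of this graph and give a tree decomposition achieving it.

Every bag has size at most 4, so the width is 4 − 1 = 3 and tw(G) ≤ 3. For the lower bound: the 4 vertex sets {1,7}, {0,4}, {6}, {2} are disjoint, each induces a connected subgraph, and every pair is joined by at least one edge of G. Contracting each set to a single vertex therefore yields K_{4} as a minor, and since treewidth is minor-monotone, tw(G) ≥ tw(K_{4}) = 3. Hence tw(G) = 3 exactly.

Treewidth 3.
One such decomposition:
Bags: B1 = {1, 4, 6, 7}  B2 = {0, 4, 6, 7}  B3 = {2, 4, 6, 7}  B4 = {4, 5, 6, 7}  B5 = {3, 4, 6, 7}
Tree: B1–B2, B2–B3, B3–B4, B4–B5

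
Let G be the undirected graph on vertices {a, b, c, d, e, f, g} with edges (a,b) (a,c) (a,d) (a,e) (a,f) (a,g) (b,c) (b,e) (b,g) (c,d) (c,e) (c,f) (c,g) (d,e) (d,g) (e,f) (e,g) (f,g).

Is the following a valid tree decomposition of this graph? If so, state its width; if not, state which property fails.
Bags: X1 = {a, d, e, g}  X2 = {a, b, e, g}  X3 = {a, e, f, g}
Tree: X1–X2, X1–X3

A tree decomposition must satisfy three properties: every vertex lies in some bag; for every edge, both endpoints lie together in some bag; and for every vertex, the bags containing it form a connected subtree. Here vertex c appears in no bag, so the decomposition is invalid.

No — vertex c appears in no bag.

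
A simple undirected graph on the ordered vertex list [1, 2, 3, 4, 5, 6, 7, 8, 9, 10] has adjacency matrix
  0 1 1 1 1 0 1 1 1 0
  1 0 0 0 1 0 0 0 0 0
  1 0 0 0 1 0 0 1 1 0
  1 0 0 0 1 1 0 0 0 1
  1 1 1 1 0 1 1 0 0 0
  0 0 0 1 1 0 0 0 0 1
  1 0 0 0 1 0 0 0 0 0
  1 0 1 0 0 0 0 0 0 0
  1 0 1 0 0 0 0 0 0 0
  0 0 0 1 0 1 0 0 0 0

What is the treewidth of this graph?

2

A width-2 tree decomposition is:
Bags: B1 = {4, 5, 6}  B2 = {1, 4, 5}  B3 = {1, 3, 5}  B4 = {1, 2, 5}  B5 = {4, 6, 10}  B6 = {1, 3, 8}  B7 = {1, 5, 7}  B8 = {1, 3, 9}
Tree: B1–B2, B2–B3, B3–B4, B1–B5, B3–B6, B2–B7, B6–B8
The largest bag has 3 vertices, giving width 2; this decomposition certifies tw(G) ≤ 2. On the other hand G contains the 3-clique {1, 3, 8}. A clique must lie in a single bag of any decomposition, so no decomposition can have width below 2. Therefore the treewidth is 2.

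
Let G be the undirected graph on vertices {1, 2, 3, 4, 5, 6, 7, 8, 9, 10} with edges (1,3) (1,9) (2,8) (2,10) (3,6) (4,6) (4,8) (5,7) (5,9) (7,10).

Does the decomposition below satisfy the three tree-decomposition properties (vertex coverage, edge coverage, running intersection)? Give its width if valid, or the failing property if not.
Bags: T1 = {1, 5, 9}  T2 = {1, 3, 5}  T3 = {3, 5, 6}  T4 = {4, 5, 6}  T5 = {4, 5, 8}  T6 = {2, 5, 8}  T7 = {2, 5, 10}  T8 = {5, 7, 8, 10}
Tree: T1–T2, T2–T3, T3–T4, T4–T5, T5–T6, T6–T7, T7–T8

No — bags containing vertex 8 are not connected in the tree.

A tree decomposition must satisfy three properties: every vertex lies in some bag; for every edge, both endpoints lie together in some bag; and for every vertex, the bags containing it form a connected subtree. Here bags containing vertex 8 are not connected in the tree, so the decomposition is invalid.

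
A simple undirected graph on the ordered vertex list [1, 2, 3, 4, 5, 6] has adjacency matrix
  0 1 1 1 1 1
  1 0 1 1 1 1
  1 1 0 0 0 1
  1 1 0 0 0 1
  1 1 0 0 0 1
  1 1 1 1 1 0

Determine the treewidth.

A width-3 tree decomposition is:
Bags: B1 = {1, 2, 5, 6}  B2 = {1, 2, 3, 6}  B3 = {1, 2, 4, 6}
Tree: B1–B2, B1–B3
Each bag holds 4 vertices, so the decomposition has width 3, which upper-bounds the treewidth. Conversely, {1, 2, 3, 6} is a clique of size 4, and the vertices of any clique must share a bag in every tree decomposition; so some bag has ≥ 4 vertices and tw(G) ≥ 3. Therefore the treewidth is 3.

3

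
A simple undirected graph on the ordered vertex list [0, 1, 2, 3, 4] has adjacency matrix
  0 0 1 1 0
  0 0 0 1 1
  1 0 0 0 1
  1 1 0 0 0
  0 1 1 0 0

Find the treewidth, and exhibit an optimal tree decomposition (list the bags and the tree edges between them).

Each bag holds 3 vertices, so the decomposition has width 2, which upper-bounds the treewidth. Since 2–0–3–1–4–2 is a cycle in G, G is not acyclic. Forests are exactly the graphs of treewidth ≤ 1, so tw(G) ≥ 2. Combining the bounds, tw(G) = 2.

Treewidth 2.
Bags: B1 = {0, 2, 3}  B2 = {1, 2, 3}  B3 = {1, 2, 4}
Tree: B1–B2, B2–B3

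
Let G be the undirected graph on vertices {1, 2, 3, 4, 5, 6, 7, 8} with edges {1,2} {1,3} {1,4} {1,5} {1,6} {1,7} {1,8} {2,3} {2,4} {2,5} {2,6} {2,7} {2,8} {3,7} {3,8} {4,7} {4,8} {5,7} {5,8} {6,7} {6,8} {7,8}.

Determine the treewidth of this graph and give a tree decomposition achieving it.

Every bag has size at most 5, so the width is 5 − 1 = 4 and tw(G) ≤ 4. For the lower bound, the 5 vertices {1, 2, 3, 7, 8} are pairwise adjacent, and any tree decomposition puts a clique entirely inside one bag — forcing width ≥ 4. Hence tw(G) = 4 exactly.

Treewidth 4.
Bags: B1 = {1, 2, 3, 7, 8}  B2 = {1, 2, 5, 7, 8}  B3 = {1, 2, 6, 7, 8}  B4 = {1, 2, 4, 7, 8}
Tree: B1–B2, B2–B3, B1–B4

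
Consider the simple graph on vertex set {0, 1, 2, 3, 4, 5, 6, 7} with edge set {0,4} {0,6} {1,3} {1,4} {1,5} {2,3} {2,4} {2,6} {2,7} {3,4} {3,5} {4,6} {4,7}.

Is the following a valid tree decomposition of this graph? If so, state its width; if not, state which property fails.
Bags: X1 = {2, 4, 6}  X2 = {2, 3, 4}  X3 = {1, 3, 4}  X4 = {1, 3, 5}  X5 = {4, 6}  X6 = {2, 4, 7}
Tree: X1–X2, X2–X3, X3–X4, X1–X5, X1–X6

A tree decomposition must satisfy three properties: every vertex lies in some bag; for every edge, both endpoints lie together in some bag; and for every vertex, the bags containing it form a connected subtree. Here vertex 0 appears in no bag, so the decomposition is invalid.

No — vertex 0 appears in no bag.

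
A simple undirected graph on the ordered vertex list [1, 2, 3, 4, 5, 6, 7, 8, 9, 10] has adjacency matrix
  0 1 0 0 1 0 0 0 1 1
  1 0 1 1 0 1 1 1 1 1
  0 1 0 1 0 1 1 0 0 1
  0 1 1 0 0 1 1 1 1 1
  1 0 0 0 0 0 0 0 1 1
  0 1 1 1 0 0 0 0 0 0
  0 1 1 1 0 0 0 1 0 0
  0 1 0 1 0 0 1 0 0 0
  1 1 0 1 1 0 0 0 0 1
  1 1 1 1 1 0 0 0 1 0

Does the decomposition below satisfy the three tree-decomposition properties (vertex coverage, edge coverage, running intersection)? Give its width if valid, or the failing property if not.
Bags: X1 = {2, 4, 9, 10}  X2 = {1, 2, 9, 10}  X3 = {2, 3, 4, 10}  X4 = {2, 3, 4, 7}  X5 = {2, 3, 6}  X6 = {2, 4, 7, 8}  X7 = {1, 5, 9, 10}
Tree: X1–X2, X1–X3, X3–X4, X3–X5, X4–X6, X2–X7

No — edge (4,6) lies in no bag.

A tree decomposition must satisfy three properties: every vertex lies in some bag; for every edge, both endpoints lie together in some bag; and for every vertex, the bags containing it form a connected subtree. Here edge (4,6) lies in no bag, so the decomposition is invalid.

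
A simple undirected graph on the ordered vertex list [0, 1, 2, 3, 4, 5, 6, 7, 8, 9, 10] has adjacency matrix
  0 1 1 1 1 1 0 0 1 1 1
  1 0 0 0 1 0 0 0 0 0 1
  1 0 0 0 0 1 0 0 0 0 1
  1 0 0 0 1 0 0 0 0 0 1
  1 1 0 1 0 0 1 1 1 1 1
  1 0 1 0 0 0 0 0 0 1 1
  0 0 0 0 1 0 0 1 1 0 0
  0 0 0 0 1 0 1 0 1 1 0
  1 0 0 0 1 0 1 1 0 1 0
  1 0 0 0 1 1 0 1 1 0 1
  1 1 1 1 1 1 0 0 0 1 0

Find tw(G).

3

A width-3 tree decomposition is:
Bags: B1 = {4, 7, 8, 9}  B2 = {0, 4, 8, 9}  B3 = {0, 4, 9, 10}  B4 = {0, 5, 9, 10}  B5 = {0, 3, 4, 10}  B6 = {0, 2, 5, 10}  B7 = {4, 6, 7, 8}  B8 = {0, 1, 4, 10}
Tree: B1–B2, B2–B3, B3–B4, B3–B5, B4–B6, B1–B7, B5–B8
The largest bag has 4 vertices, giving width 3; this decomposition certifies tw(G) ≤ 3. For the lower bound, the 4 vertices {0, 4, 8, 9} are pairwise adjacent, and any tree decomposition puts a clique entirely inside one bag — forcing width ≥ 3. The upper and lower bounds meet at 3, so that is the treewidth.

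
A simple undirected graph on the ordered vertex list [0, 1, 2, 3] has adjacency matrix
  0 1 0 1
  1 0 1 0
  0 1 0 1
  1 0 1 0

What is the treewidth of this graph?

A width-2 tree decomposition is:
Bags: B1 = {0, 1, 2}  B2 = {0, 2, 3}
Tree: B1–B2
The largest bag has 3 vertices, giving width 2; this decomposition certifies tw(G) ≤ 2. For the lower bound, G contains the cycle 2–1–0–3–2, so G is not a forest; only forests have treewidth ≤ 1, hence tw(G) ≥ 2. The upper and lower bounds meet at 2, so that is the treewidth.

2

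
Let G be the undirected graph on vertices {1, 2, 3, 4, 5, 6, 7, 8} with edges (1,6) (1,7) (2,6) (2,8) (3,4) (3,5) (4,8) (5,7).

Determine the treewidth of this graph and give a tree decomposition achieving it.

Treewidth 2.
One such decomposition:
Bags: B1 = {3, 4, 8}  B2 = {3, 5, 8}  B3 = {5, 7, 8}  B4 = {1, 7, 8}  B5 = {1, 6, 8}  B6 = {2, 6, 8}
Tree: B1–B2, B2–B3, B3–B4, B4–B5, B5–B6

The largest bag has 3 vertices, giving width 2; this decomposition certifies tw(G) ≤ 2. For the lower bound, G contains the cycle 8–4–3–5–7–1–6–2–8, so G is not a forest; only forests have treewidth ≤ 1, hence tw(G) ≥ 2. The upper and lower bounds meet at 2, so that is the treewidth.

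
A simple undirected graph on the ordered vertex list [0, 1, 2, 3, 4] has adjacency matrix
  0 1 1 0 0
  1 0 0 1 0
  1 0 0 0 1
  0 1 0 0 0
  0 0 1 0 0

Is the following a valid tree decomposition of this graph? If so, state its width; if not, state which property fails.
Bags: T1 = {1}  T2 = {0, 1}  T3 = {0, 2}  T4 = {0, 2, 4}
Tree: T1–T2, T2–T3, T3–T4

No — vertex 3 appears in no bag.

A tree decomposition must satisfy three properties: every vertex lies in some bag; for every edge, both endpoints lie together in some bag; and for every vertex, the bags containing it form a connected subtree. Here vertex 3 appears in no bag, so the decomposition is invalid.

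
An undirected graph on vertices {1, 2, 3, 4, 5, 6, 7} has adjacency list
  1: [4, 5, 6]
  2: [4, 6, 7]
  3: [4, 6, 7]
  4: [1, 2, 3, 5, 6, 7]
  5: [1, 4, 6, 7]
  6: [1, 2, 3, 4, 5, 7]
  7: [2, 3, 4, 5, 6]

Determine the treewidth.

A width-3 tree decomposition is:
Bags: B1 = {4, 5, 6, 7}  B2 = {1, 4, 5, 6}  B3 = {3, 4, 6, 7}  B4 = {2, 4, 6, 7}
Tree: B1–B2, B1–B3, B1–B4
Each bag holds 4 vertices, so the decomposition has width 3, which upper-bounds the treewidth. For the lower bound, the 4 vertices {1, 4, 5, 6} are pairwise adjacent, and any tree decomposition puts a clique entirely inside one bag — forcing width ≥ 3. Hence tw(G) = 3 exactly.

3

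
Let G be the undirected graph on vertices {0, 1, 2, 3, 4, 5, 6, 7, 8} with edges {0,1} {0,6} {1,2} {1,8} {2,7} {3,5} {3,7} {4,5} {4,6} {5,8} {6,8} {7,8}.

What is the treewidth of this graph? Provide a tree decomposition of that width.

The largest bag has 4 vertices, giving width 3; this decomposition certifies tw(G) ≤ 3. For the lower bound: the 4 vertex sets {3,4,5}, {6}, {8}, {0,1,2,7} are disjoint, each induces a connected subgraph, and every pair is joined by at least one edge of G. Contracting each set to a single vertex therefore yields K_{4} as a minor, and since treewidth is minor-monotone, tw(G) ≥ tw(K_{4}) = 3. Combining the bounds, tw(G) = 3.

Treewidth 3.
One optimal decomposition is:
Bags: B1 = {3, 4, 5, 6}  B2 = {3, 5, 6, 8}  B3 = {3, 6, 7, 8}  B4 = {0, 6, 7, 8}  B5 = {0, 1, 7, 8}  B6 = {0, 1, 2, 7}
Tree: B1–B2, B2–B3, B3–B4, B4–B5, B5–B6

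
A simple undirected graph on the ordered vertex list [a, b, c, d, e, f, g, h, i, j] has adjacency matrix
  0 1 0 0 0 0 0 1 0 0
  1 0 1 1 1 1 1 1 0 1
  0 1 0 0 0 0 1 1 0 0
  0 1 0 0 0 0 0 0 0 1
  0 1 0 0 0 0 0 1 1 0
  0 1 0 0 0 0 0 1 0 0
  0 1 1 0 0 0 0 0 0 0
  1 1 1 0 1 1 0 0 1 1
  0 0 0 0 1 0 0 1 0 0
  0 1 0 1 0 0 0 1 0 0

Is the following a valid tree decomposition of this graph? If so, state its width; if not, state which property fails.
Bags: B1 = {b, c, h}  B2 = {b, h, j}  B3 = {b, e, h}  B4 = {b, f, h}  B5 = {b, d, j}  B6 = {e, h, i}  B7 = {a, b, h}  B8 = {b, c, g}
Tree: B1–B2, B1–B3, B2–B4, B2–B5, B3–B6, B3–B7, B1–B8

Checking the three conditions: (i) the bags cover all of {a, b, c, d, e, f, g, h, i, j}; (ii) for each edge, some bag contains both endpoints; (iii) the bags containing any fixed vertex form a subtree. All hold, so the decomposition is valid with width 3 − 1 = 2.

Yes; width 2.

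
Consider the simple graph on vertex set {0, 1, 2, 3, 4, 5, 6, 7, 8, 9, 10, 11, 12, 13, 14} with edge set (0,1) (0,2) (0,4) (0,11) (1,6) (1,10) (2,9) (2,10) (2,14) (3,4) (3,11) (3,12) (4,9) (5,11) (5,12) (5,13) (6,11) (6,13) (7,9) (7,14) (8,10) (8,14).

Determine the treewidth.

A width-3 tree decomposition is:
Bags: B1 = {5, 6, 12, 13}  B2 = {5, 6, 11, 12}  B3 = {3, 6, 11, 12}  B4 = {1, 3, 6, 11}  B5 = {0, 1, 3, 11}  B6 = {0, 1, 3, 4}  B7 = {0, 1, 4, 10}  B8 = {0, 2, 4, 10}  B9 = {2, 4, 9, 10}  B10 = {2, 8, 9, 10}  B11 = {2, 8, 9, 14}  B12 = {7, 8, 9, 14}
Tree: B1–B2, B2–B3, B3–B4, B4–B5, B5–B6, B6–B7, B7–B8, B8–B9, B9–B10, B10–B11, B11–B12
Every bag has size at most 4, so the width is 4 − 1 = 3 and tw(G) ≤ 3. For the lower bound: the 4 vertex sets {5,12,13}, {6}, {11}, {0,1,3,4} are disjoint, each induces a connected subgraph, and every pair is joined by at least one edge of G. Contracting each set to a single vertex therefore yields K_{4} as a minor, and since treewidth is minor-monotone, tw(G) ≥ tw(K_{4}) = 3. Therefore the treewidth is 3.

3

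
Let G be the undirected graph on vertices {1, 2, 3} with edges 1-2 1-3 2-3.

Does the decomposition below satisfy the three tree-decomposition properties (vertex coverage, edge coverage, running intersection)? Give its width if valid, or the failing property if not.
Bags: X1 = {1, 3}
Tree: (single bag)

A tree decomposition must satisfy three properties: every vertex lies in some bag; for every edge, both endpoints lie together in some bag; and for every vertex, the bags containing it form a connected subtree. Here vertex 2 appears in no bag, so the decomposition is invalid.

No — vertex 2 appears in no bag.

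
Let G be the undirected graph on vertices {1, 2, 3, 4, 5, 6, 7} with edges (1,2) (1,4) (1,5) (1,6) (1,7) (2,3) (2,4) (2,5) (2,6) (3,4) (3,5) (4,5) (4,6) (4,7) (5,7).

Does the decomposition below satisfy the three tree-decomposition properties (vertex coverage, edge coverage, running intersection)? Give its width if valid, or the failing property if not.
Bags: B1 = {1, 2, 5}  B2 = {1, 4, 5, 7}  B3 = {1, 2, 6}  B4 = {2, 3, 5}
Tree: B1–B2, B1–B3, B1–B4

A tree decomposition must satisfy three properties: every vertex lies in some bag; for every edge, both endpoints lie together in some bag; and for every vertex, the bags containing it form a connected subtree. Here edge (4,2) lies in no bag, so the decomposition is invalid.

No — edge (4,2) lies in no bag.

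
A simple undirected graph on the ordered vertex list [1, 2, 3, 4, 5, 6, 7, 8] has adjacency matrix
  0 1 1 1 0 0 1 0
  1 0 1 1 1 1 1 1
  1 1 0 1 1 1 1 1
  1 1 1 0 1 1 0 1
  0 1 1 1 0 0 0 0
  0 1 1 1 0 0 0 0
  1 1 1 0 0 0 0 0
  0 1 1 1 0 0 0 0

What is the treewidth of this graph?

3

A width-3 tree decomposition is:
Bags: B1 = {1, 2, 3, 4}  B2 = {2, 3, 4, 6}  B3 = {2, 3, 4, 5}  B4 = {2, 3, 4, 8}  B5 = {1, 2, 3, 7}
Tree: B1–B2, B1–B3, B3–B4, B1–B5
Each bag holds 4 vertices, so the decomposition has width 3, which upper-bounds the treewidth. On the other hand G contains the 4-clique {2, 3, 4, 8}. A clique must lie in a single bag of any decomposition, so no decomposition can have width below 3. The upper and lower bounds meet at 3, so that is the treewidth.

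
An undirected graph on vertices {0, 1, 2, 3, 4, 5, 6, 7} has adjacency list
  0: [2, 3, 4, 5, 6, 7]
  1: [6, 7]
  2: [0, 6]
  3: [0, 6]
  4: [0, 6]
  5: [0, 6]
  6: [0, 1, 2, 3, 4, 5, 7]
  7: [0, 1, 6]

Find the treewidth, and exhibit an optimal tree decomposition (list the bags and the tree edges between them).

Each bag holds 3 vertices, so the decomposition has width 2, which upper-bounds the treewidth. Conversely, {0, 2, 6} is a clique of size 3, and the vertices of any clique must share a bag in every tree decomposition; so some bag has ≥ 3 vertices and tw(G) ≥ 2. Therefore the treewidth is 2.

Treewidth 2.
Bags: B1 = {0, 2, 6}  B2 = {0, 4, 6}  B3 = {0, 3, 6}  B4 = {0, 5, 6}  B5 = {0, 6, 7}  B6 = {1, 6, 7}
Tree: B1–B2, B2–B3, B1–B4, B4–B5, B5–B6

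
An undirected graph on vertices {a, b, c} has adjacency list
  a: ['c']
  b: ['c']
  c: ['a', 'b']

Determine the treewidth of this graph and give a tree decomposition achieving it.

Treewidth 1.
Bags: B1 = {a, c}  B2 = {b, c}
Tree: B1–B2

Each bag holds 2 vertices, so the decomposition has width 1, which upper-bounds the treewidth. G has an edge, so its treewidth is at least 1. Combining the bounds, tw(G) = 1.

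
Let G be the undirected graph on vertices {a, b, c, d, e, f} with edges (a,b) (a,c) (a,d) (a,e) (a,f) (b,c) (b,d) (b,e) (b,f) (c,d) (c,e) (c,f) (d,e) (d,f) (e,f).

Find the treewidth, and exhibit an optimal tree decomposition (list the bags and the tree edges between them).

Treewidth 5.
One optimal decomposition is:
Bags: B1 = {a, b, c, d, e, f}
Tree: (single bag)

A single bag containing all 6 vertices is trivially a valid decomposition of width 5. On the other hand G contains the 6-clique {a, b, c, d, e, f}. A clique must lie in a single bag of any decomposition, so no decomposition can have width below 5. Therefore the treewidth is 5.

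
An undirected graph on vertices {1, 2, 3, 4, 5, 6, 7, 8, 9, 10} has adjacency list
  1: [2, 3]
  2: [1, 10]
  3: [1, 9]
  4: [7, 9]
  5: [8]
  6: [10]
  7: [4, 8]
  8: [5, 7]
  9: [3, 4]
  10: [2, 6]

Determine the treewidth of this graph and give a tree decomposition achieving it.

Treewidth 1.
One optimal decomposition is:
Bags: B1 = {6, 10}  B2 = {2, 10}  B3 = {1, 2}  B4 = {1, 3}  B5 = {3, 9}  B6 = {4, 9}  B7 = {4, 7}  B8 = {7, 8}  B9 = {5, 8}
Tree: B1–B2, B2–B3, B3–B4, B4–B5, B5–B6, B6–B7, B7–B8, B8–B9

The largest bag has 2 vertices, giving width 1; this decomposition certifies tw(G) ≤ 1. Any graph with an edge has treewidth ≥ 1, and G has the edge 6–10. Hence tw(G) = 1 exactly.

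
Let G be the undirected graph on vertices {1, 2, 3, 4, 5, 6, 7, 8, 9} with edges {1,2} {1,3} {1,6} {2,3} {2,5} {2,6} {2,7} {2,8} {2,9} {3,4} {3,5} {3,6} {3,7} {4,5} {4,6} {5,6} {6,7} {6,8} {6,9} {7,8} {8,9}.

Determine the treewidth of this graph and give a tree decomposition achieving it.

Every bag has size at most 4, so the width is 4 − 1 = 3 and tw(G) ≤ 3. For the lower bound, the 4 vertices {2, 6, 8, 9} are pairwise adjacent, and any tree decomposition puts a clique entirely inside one bag — forcing width ≥ 3. Combining the bounds, tw(G) = 3.

Treewidth 3.
Bags: B1 = {2, 3, 6, 7}  B2 = {2, 6, 7, 8}  B3 = {2, 6, 8, 9}  B4 = {2, 3, 5, 6}  B5 = {1, 2, 3, 6}  B6 = {3, 4, 5, 6}
Tree: B1–B2, B2–B3, B1–B4, B4–B5, B4–B6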